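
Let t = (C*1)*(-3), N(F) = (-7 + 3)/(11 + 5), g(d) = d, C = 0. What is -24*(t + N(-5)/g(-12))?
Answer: -½ ≈ -0.50000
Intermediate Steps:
N(F) = -¼ (N(F) = -4/16 = -4*1/16 = -¼)
t = 0 (t = (0*1)*(-3) = 0*(-3) = 0)
-24*(t + N(-5)/g(-12)) = -24*(0 - ¼/(-12)) = -24*(0 - ¼*(-1/12)) = -24*(0 + 1/48) = -24*1/48 = -½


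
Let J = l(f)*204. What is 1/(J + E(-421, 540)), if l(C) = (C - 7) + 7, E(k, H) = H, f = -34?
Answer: -1/6396 ≈ -0.00015635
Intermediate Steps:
l(C) = C (l(C) = (-7 + C) + 7 = C)
J = -6936 (J = -34*204 = -6936)
1/(J + E(-421, 540)) = 1/(-6936 + 540) = 1/(-6396) = -1/6396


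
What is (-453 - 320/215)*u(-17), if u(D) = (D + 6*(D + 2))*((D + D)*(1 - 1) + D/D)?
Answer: 2091101/43 ≈ 48630.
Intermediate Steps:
u(D) = 12 + 7*D (u(D) = (D + 6*(2 + D))*((2*D)*0 + 1) = (D + (12 + 6*D))*(0 + 1) = (12 + 7*D)*1 = 12 + 7*D)
(-453 - 320/215)*u(-17) = (-453 - 320/215)*(12 + 7*(-17)) = (-453 - 320*1/215)*(12 - 119) = (-453 - 64/43)*(-107) = -19543/43*(-107) = 2091101/43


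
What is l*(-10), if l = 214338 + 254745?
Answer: -4690830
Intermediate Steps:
l = 469083
l*(-10) = 469083*(-10) = -4690830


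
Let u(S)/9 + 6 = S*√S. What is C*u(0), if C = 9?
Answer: -486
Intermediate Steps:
u(S) = -54 + 9*S^(3/2) (u(S) = -54 + 9*(S*√S) = -54 + 9*S^(3/2))
C*u(0) = 9*(-54 + 9*0^(3/2)) = 9*(-54 + 9*0) = 9*(-54 + 0) = 9*(-54) = -486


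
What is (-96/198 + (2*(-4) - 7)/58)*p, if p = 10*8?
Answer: -56920/957 ≈ -59.478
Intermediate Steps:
p = 80
(-96/198 + (2*(-4) - 7)/58)*p = (-96/198 + (2*(-4) - 7)/58)*80 = (-96*1/198 + (-8 - 7)*(1/58))*80 = (-16/33 - 15*1/58)*80 = (-16/33 - 15/58)*80 = -1423/1914*80 = -56920/957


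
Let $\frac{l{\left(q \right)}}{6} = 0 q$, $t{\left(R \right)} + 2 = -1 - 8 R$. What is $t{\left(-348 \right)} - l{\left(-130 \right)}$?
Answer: $2781$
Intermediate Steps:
$t{\left(R \right)} = -3 - 8 R$ ($t{\left(R \right)} = -2 - \left(1 + 8 R\right) = -3 - 8 R$)
$l{\left(q \right)} = 0$ ($l{\left(q \right)} = 6 \cdot 0 q = 6 \cdot 0 = 0$)
$t{\left(-348 \right)} - l{\left(-130 \right)} = \left(-3 - -2784\right) - 0 = \left(-3 + 2784\right) + 0 = 2781 + 0 = 2781$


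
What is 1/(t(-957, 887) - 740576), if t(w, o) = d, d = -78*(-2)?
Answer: -1/740420 ≈ -1.3506e-6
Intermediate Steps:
d = 156
t(w, o) = 156
1/(t(-957, 887) - 740576) = 1/(156 - 740576) = 1/(-740420) = -1/740420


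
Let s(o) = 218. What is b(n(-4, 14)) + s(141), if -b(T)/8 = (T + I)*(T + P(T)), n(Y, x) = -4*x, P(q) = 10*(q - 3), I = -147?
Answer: -1048886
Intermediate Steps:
P(q) = -30 + 10*q (P(q) = 10*(-3 + q) = -30 + 10*q)
b(T) = -8*(-147 + T)*(-30 + 11*T) (b(T) = -8*(T - 147)*(T + (-30 + 10*T)) = -8*(-147 + T)*(-30 + 11*T))
b(n(-4, 14)) + s(141) = (-35280 - 88*(-4*14)² + 13176*(-4*14)) + 218 = (-35280 - 88*(-56)² + 13176*(-56)) + 218 = (-35280 - 88*3136 - 737856) + 218 = (-35280 - 275968 - 737856) + 218 = -1049104 + 218 = -1048886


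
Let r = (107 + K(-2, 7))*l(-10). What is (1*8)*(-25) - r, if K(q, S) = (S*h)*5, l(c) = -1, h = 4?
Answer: 47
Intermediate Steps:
K(q, S) = 20*S (K(q, S) = (S*4)*5 = (4*S)*5 = 20*S)
r = -247 (r = (107 + 20*7)*(-1) = (107 + 140)*(-1) = 247*(-1) = -247)
(1*8)*(-25) - r = (1*8)*(-25) - 1*(-247) = 8*(-25) + 247 = -200 + 247 = 47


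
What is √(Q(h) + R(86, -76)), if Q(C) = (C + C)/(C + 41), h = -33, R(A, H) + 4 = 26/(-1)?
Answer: 3*I*√17/2 ≈ 6.1847*I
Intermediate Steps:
R(A, H) = -30 (R(A, H) = -4 + 26/(-1) = -4 - 1*26 = -4 - 26 = -30)
Q(C) = 2*C/(41 + C) (Q(C) = (2*C)/(41 + C) = 2*C/(41 + C))
√(Q(h) + R(86, -76)) = √(2*(-33)/(41 - 33) - 30) = √(2*(-33)/8 - 30) = √(2*(-33)*(⅛) - 30) = √(-33/4 - 30) = √(-153/4) = 3*I*√17/2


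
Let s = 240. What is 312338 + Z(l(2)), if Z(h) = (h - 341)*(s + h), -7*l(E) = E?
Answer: 11295820/49 ≈ 2.3053e+5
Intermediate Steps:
l(E) = -E/7
Z(h) = (-341 + h)*(240 + h) (Z(h) = (h - 341)*(240 + h) = (-341 + h)*(240 + h))
312338 + Z(l(2)) = 312338 + (-81840 + (-1/7*2)**2 - (-101)*2/7) = 312338 + (-81840 + (-2/7)**2 - 101*(-2/7)) = 312338 + (-81840 + 4/49 + 202/7) = 312338 - 4008742/49 = 11295820/49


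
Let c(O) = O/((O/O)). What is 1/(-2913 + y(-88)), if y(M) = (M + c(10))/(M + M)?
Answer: -88/256305 ≈ -0.00034334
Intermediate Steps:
c(O) = O (c(O) = O/1 = O*1 = O)
y(M) = (10 + M)/(2*M) (y(M) = (M + 10)/(M + M) = (10 + M)/((2*M)) = (10 + M)*(1/(2*M)) = (10 + M)/(2*M))
1/(-2913 + y(-88)) = 1/(-2913 + (1/2)*(10 - 88)/(-88)) = 1/(-2913 + (1/2)*(-1/88)*(-78)) = 1/(-2913 + 39/88) = 1/(-256305/88) = -88/256305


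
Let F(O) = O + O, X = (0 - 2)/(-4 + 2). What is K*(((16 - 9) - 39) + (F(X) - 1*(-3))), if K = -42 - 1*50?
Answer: 2484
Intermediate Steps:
X = 1 (X = -2/(-2) = -2*(-½) = 1)
F(O) = 2*O
K = -92 (K = -42 - 50 = -92)
K*(((16 - 9) - 39) + (F(X) - 1*(-3))) = -92*(((16 - 9) - 39) + (2*1 - 1*(-3))) = -92*((7 - 39) + (2 + 3)) = -92*(-32 + 5) = -92*(-27) = 2484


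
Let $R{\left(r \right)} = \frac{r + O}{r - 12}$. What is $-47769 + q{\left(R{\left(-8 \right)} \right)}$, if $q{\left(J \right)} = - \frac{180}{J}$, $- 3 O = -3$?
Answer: $- \frac{337983}{7} \approx -48283.0$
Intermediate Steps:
$O = 1$ ($O = \left(- \frac{1}{3}\right) \left(-3\right) = 1$)
$R{\left(r \right)} = \frac{1 + r}{-12 + r}$ ($R{\left(r \right)} = \frac{r + 1}{r - 12} = \frac{1 + r}{-12 + r}$)
$-47769 + q{\left(R{\left(-8 \right)} \right)} = -47769 - \frac{180}{\frac{1}{-12 - 8} \left(1 - 8\right)} = -47769 - \frac{180}{\frac{1}{-20} \left(-7\right)} = -47769 - \frac{180}{\left(- \frac{1}{20}\right) \left(-7\right)} = -47769 - \frac{180}{\frac{7}{20}} = -47769 - \frac{3600}{7} = - \frac{337983}{7}$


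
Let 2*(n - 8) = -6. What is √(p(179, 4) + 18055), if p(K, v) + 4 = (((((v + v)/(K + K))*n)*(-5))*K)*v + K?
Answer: √17830 ≈ 133.53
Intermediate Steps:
n = 5 (n = 8 + (½)*(-6) = 8 - 3 = 5)
p(K, v) = -4 + K - 25*v² (p(K, v) = -4 + ((((((v + v)/(K + K))*5)*(-5))*K)*v + K) = -4 + ((((((2*v)/((2*K)))*5)*(-5))*K)*v + K) = -4 + ((((((2*v)*(1/(2*K)))*5)*(-5))*K)*v + K) = -4 + (((((v/K)*5)*(-5))*K)*v + K) = -4 + ((((5*v/K)*(-5))*K)*v + K) = -4 + (((-25*v/K)*K)*v + K) = -4 + ((-25*v)*v + K) = -4 + (-25*v² + K) = -4 + (K - 25*v²) = -4 + K - 25*v²)
√(p(179, 4) + 18055) = √((-4 + 179 - 25*4²) + 18055) = √((-4 + 179 - 25*16) + 18055) = √((-4 + 179 - 400) + 18055) = √(-225 + 18055) = √17830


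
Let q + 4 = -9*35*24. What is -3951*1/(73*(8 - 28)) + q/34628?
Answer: 31442947/12639220 ≈ 2.4877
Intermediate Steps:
q = -7564 (q = -4 - 9*35*24 = -4 - 315*24 = -4 - 7560 = -7564)
-3951*1/(73*(8 - 28)) + q/34628 = -3951*1/(73*(8 - 28)) - 7564/34628 = -3951/((-20*73)) - 7564*1/34628 = -3951/(-1460) - 1891/8657 = -3951*(-1/1460) - 1891/8657 = 3951/1460 - 1891/8657 = 31442947/12639220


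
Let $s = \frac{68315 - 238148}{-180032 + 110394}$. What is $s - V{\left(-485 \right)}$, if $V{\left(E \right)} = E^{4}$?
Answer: $- \frac{3853126293753917}{69638} \approx -5.5331 \cdot 10^{10}$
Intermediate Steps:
$s = \frac{169833}{69638}$ ($s = - \frac{169833}{-69638} = \left(-169833\right) \left(- \frac{1}{69638}\right) = \frac{169833}{69638} \approx 2.4388$)
$s - V{\left(-485 \right)} = \frac{169833}{69638} - \left(-485\right)^{4} = \frac{169833}{69638} - 55330800625 = - \frac{3853126293753917}{69638}$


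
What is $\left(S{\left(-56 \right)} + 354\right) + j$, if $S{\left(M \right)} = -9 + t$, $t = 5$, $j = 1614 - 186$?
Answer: $1778$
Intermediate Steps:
$j = 1428$ ($j = 1614 - 186 = 1428$)
$S{\left(M \right)} = -4$ ($S{\left(M \right)} = -9 + 5 = -4$)
$\left(S{\left(-56 \right)} + 354\right) + j = \left(-4 + 354\right) + 1428 = 350 + 1428 = 1778$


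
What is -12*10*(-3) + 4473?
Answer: 4833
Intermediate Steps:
-12*10*(-3) + 4473 = -120*(-3) + 4473 = 360 + 4473 = 4833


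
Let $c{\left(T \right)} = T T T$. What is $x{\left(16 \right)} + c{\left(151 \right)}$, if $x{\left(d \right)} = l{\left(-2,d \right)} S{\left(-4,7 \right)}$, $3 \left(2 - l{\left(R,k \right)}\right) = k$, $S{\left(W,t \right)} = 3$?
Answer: $3442941$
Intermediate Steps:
$l{\left(R,k \right)} = 2 - \frac{k}{3}$
$c{\left(T \right)} = T^{3}$ ($c{\left(T \right)} = T^{2} T = T^{3}$)
$x{\left(d \right)} = 6 - d$ ($x{\left(d \right)} = \left(2 - \frac{d}{3}\right) 3 = 6 - d$)
$x{\left(16 \right)} + c{\left(151 \right)} = \left(6 - 16\right) + 151^{3} = \left(6 - 16\right) + 3442951 = -10 + 3442951 = 3442941$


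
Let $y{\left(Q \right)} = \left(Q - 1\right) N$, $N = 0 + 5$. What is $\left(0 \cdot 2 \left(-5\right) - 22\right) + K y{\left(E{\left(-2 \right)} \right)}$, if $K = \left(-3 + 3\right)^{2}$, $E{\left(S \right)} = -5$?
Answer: $-22$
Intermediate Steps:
$N = 5$
$y{\left(Q \right)} = -5 + 5 Q$ ($y{\left(Q \right)} = \left(Q - 1\right) 5 = \left(-1 + Q\right) 5 = -5 + 5 Q$)
$K = 0$ ($K = 0^{2} = 0$)
$\left(0 \cdot 2 \left(-5\right) - 22\right) + K y{\left(E{\left(-2 \right)} \right)} = \left(0 \cdot 2 \left(-5\right) - 22\right) + 0 \left(-5 + 5 \left(-5\right)\right) = \left(0 \left(-5\right) - 22\right) + 0 \left(-5 - 25\right) = \left(0 - 22\right) + 0 \left(-30\right) = -22 + 0 = -22$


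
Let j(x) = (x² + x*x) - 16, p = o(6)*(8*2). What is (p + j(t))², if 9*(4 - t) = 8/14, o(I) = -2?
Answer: 4556790016/15752961 ≈ 289.27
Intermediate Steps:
p = -32 (p = -16*2 = -2*16 = -32)
t = 248/63 (t = 4 - 8/(9*14) = 4 - ⅑*4/7 = 4 - 4/63 = 248/63 ≈ 3.9365)
j(x) = -16 + 2*x² (j(x) = (x² + x²) - 16 = 2*x² - 16 = -16 + 2*x²)
(p + j(t))² = (-32 + (-16 + 2*(248/63)²))² = (-32 + (-16 + 2*(61504/3969)))² = (-32 + (-16 + 123008/3969))² = (-32 + 59504/3969)² = (-67504/3969)² = 4556790016/15752961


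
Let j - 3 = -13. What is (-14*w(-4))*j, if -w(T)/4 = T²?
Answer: -8960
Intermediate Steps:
j = -10 (j = 3 - 13 = -10)
w(T) = -4*T²
(-14*w(-4))*j = -(-56)*(-4)²*(-10) = -(-56)*16*(-10) = -14*(-64)*(-10) = 896*(-10) = -8960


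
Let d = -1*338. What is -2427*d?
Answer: 820326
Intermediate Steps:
d = -338
-2427*d = -2427*(-338) = 820326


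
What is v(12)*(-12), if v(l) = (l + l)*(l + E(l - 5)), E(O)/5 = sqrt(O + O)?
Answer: -3456 - 1440*sqrt(14) ≈ -8844.0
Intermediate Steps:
E(O) = 5*sqrt(2)*sqrt(O) (E(O) = 5*sqrt(O + O) = 5*sqrt(2*O) = 5*(sqrt(2)*sqrt(O)) = 5*sqrt(2)*sqrt(O))
v(l) = 2*l*(l + 5*sqrt(2)*sqrt(-5 + l)) (v(l) = (l + l)*(l + 5*sqrt(2)*sqrt(l - 5)) = (2*l)*(l + 5*sqrt(2)*sqrt(-5 + l)) = 2*l*(l + 5*sqrt(2)*sqrt(-5 + l)))
v(12)*(-12) = (2*12*(12 + 5*sqrt(-10 + 2*12)))*(-12) = (2*12*(12 + 5*sqrt(-10 + 24)))*(-12) = (2*12*(12 + 5*sqrt(14)))*(-12) = (288 + 120*sqrt(14))*(-12) = -3456 - 1440*sqrt(14)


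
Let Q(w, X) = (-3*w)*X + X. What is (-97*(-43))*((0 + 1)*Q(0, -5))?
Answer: -20855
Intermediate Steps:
Q(w, X) = X - 3*X*w (Q(w, X) = -3*X*w + X = X - 3*X*w)
(-97*(-43))*((0 + 1)*Q(0, -5)) = (-97*(-43))*((0 + 1)*(-5*(1 - 3*0))) = 4171*(1*(-5*(1 + 0))) = 4171*(1*(-5*1)) = 4171*(1*(-5)) = 4171*(-5) = -20855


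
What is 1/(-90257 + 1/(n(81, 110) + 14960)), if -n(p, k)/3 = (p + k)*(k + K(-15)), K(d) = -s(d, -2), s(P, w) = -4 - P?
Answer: -41767/3769764120 ≈ -1.1079e-5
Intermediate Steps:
K(d) = 4 + d (K(d) = -(-4 - d) = 4 + d)
n(p, k) = -3*(-11 + k)*(k + p) (n(p, k) = -3*(p + k)*(k + (4 - 15)) = -3*(k + p)*(k - 11) = -3*(k + p)*(-11 + k) = -3*(-11 + k)*(k + p))
1/(-90257 + 1/(n(81, 110) + 14960)) = 1/(-90257 + 1/((-3*110² + 33*110 + 33*81 - 3*110*81) + 14960)) = 1/(-90257 + 1/((-3*12100 + 3630 + 2673 - 26730) + 14960)) = 1/(-90257 + 1/((-36300 + 3630 + 2673 - 26730) + 14960)) = 1/(-90257 + 1/(-56727 + 14960)) = 1/(-90257 + 1/(-41767)) = 1/(-90257 - 1/41767) = 1/(-3769764120/41767) = -41767/3769764120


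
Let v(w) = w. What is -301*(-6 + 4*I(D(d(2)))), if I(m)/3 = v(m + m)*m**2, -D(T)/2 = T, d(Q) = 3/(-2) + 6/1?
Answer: 5268102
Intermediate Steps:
d(Q) = 9/2 (d(Q) = 3*(-1/2) + 6*1 = -3/2 + 6 = 9/2)
D(T) = -2*T
I(m) = 6*m**3 (I(m) = 3*((m + m)*m**2) = 3*((2*m)*m**2) = 3*(2*m**3) = 6*m**3)
-301*(-6 + 4*I(D(d(2)))) = -301*(-6 + 4*(6*(-2*9/2)**3)) = -301*(-6 + 4*(6*(-9)**3)) = -301*(-6 + 4*(6*(-729))) = -301*(-6 + 4*(-4374)) = -301*(-6 - 17496) = -301*(-17502) = 5268102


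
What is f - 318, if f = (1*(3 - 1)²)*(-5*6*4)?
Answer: -798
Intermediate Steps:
f = -480 (f = (1*2²)*(-30*4) = (1*4)*(-120) = 4*(-120) = -480)
f - 318 = -480 - 318 = -798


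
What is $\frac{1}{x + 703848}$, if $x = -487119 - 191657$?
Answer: $\frac{1}{25072} \approx 3.9885 \cdot 10^{-5}$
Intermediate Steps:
$x = -678776$
$\frac{1}{x + 703848} = \frac{1}{-678776 + 703848} = \frac{1}{25072}$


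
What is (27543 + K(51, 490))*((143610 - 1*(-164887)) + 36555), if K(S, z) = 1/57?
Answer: 541715077504/57 ≈ 9.5038e+9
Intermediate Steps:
K(S, z) = 1/57
(27543 + K(51, 490))*((143610 - 1*(-164887)) + 36555) = (27543 + 1/57)*((143610 - 1*(-164887)) + 36555) = 1569952*((143610 + 164887) + 36555)/57 = 1569952*(308497 + 36555)/57 = (1569952/57)*345052 = 541715077504/57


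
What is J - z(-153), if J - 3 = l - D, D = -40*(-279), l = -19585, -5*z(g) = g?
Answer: -153863/5 ≈ -30773.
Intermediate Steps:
z(g) = -g/5
D = 11160
J = -30742 (J = 3 + (-19585 - 1*11160) = 3 + (-19585 - 11160) = 3 - 30745 = -30742)
J - z(-153) = -30742 - (-1)*(-153)/5 = -30742 - 1*153/5 = -30742 - 153/5 = -153863/5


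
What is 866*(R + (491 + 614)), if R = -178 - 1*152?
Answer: 671150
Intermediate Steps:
R = -330 (R = -178 - 152 = -330)
866*(R + (491 + 614)) = 866*(-330 + (491 + 614)) = 866*(-330 + 1105) = 866*775 = 671150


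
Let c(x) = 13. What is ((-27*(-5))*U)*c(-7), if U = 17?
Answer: 29835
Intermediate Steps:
((-27*(-5))*U)*c(-7) = (-27*(-5)*17)*13 = (135*17)*13 = 2295*13 = 29835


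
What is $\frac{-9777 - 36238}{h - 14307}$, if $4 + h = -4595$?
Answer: $\frac{46015}{18906} \approx 2.4339$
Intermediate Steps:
$h = -4599$ ($h = -4 - 4595 = -4599$)
$\frac{-9777 - 36238}{h - 14307} = \frac{-9777 - 36238}{-4599 - 14307} = - \frac{46015}{-18906} = \left(-46015\right) \left(- \frac{1}{18906}\right) = \frac{46015}{18906}$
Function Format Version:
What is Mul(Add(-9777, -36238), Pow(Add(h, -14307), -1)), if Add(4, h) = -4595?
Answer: Rational(46015, 18906) ≈ 2.4339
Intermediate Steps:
h = -4599 (h = Add(-4, -4595) = -4599)
Mul(Add(-9777, -36238), Pow(Add(h, -14307), -1)) = Mul(Add(-9777, -36238), Pow(Add(-4599, -14307), -1)) = Mul(-46015, Pow(-18906, -1)) = Mul(-46015, Rational(-1, 18906)) = Rational(46015, 18906)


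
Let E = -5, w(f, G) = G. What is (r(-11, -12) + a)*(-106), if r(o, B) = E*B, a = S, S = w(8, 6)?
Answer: -6996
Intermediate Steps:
S = 6
a = 6
r(o, B) = -5*B
(r(-11, -12) + a)*(-106) = (-5*(-12) + 6)*(-106) = (60 + 6)*(-106) = 66*(-106) = -6996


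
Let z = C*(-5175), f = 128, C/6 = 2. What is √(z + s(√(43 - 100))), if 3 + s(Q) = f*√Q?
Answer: √(-62103 + 128*(-57)^(¼)) ≈ 0.5 + 248.71*I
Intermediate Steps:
C = 12 (C = 6*2 = 12)
s(Q) = -3 + 128*√Q
z = -62100 (z = 12*(-5175) = -62100)
√(z + s(√(43 - 100))) = √(-62100 + (-3 + 128*√(√(43 - 100)))) = √(-62100 + (-3 + 128*√(√(-57)))) = √(-62100 + (-3 + 128*√(I*√57))) = √(-62100 + (-3 + 128*(57^(¼)*√I))) = √(-62100 + (-3 + 128*57^(¼)*√I)) = √(-62103 + 128*57^(¼)*√I)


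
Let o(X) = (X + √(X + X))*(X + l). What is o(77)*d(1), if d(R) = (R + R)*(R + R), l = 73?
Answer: 46200 + 600*√154 ≈ 53646.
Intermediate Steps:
d(R) = 4*R² (d(R) = (2*R)*(2*R) = 4*R²)
o(X) = (73 + X)*(X + √2*√X) (o(X) = (X + √(X + X))*(X + 73) = (X + √(2*X))*(73 + X) = (X + √2*√X)*(73 + X) = (73 + X)*(X + √2*√X))
o(77)*d(1) = (77² + 73*77 + √2*77^(3/2) + 73*√2*√77)*(4*1²) = (5929 + 5621 + √2*(77*√77) + 73*√154)*(4*1) = (5929 + 5621 + 77*√154 + 73*√154)*4 = (11550 + 150*√154)*4 = 46200 + 600*√154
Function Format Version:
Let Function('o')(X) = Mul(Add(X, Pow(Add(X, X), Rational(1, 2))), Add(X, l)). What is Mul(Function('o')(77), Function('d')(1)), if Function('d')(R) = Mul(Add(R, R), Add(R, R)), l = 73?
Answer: Add(46200, Mul(600, Pow(154, Rational(1, 2)))) ≈ 53646.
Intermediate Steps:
Function('d')(R) = Mul(4, Pow(R, 2)) (Function('d')(R) = Mul(Mul(2, R), Mul(2, R)) = Mul(4, Pow(R, 2)))
Function('o')(X) = Mul(Add(73, X), Add(X, Mul(Pow(2, Rational(1, 2)), Pow(X, Rational(1, 2))))) (Function('o')(X) = Mul(Add(X, Pow(Add(X, X), Rational(1, 2))), Add(X, 73)) = Mul(Add(X, Pow(Mul(2, X), Rational(1, 2))), Add(73, X)) = Mul(Add(X, Mul(Pow(2, Rational(1, 2)), Pow(X, Rational(1, 2)))), Add(73, X)) = Mul(Add(73, X), Add(X, Mul(Pow(2, Rational(1, 2)), Pow(X, Rational(1, 2))))))
Mul(Function('o')(77), Function('d')(1)) = Mul(Add(Pow(77, 2), Mul(73, 77), Mul(Pow(2, Rational(1, 2)), Pow(77, Rational(3, 2))), Mul(73, Pow(2, Rational(1, 2)), Pow(77, Rational(1, 2)))), Mul(4, Pow(1, 2))) = Mul(Add(5929, 5621, Mul(Pow(2, Rational(1, 2)), Mul(77, Pow(77, Rational(1, 2)))), Mul(73, Pow(154, Rational(1, 2)))), Mul(4, 1)) = Mul(Add(5929, 5621, Mul(77, Pow(154, Rational(1, 2))), Mul(73, Pow(154, Rational(1, 2)))), 4) = Mul(Add(11550, Mul(150, Pow(154, Rational(1, 2)))), 4) = Add(46200, Mul(600, Pow(154, Rational(1, 2))))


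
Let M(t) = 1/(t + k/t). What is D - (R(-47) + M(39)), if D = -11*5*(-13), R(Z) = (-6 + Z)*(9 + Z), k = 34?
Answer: -2019984/1555 ≈ -1299.0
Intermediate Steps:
M(t) = 1/(t + 34/t)
D = 715 (D = -55*(-13) = 715)
D - (R(-47) + M(39)) = 715 - ((-54 + (-47)**2 + 3*(-47)) + 39/(34 + 39**2)) = 715 - ((-54 + 2209 - 141) + 39/(34 + 1521)) = 715 - (2014 + 39/1555) = 715 - 1*3131809/1555 = 715 - 3131809/1555 = -2019984/1555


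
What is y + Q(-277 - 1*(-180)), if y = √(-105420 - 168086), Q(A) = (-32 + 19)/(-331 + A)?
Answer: 13/428 + I*√273506 ≈ 0.030374 + 522.98*I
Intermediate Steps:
Q(A) = -13/(-331 + A)
y = I*√273506 (y = √(-273506) = I*√273506 ≈ 522.98*I)
y + Q(-277 - 1*(-180)) = I*√273506 - 13/(-331 + (-277 - 1*(-180))) = I*√273506 - 13/(-331 + (-277 + 180)) = I*√273506 - 13/(-331 - 97) = I*√273506 - 13/(-428) = I*√273506 - 13*(-1/428) = I*√273506 + 13/428 = 13/428 + I*√273506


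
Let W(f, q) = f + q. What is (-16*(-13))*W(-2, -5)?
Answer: -1456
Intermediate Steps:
(-16*(-13))*W(-2, -5) = (-16*(-13))*(-2 - 5) = 208*(-7) = -1456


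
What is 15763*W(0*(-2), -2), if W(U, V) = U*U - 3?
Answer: -47289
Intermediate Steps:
W(U, V) = -3 + U**2 (W(U, V) = U**2 - 3 = -3 + U**2)
15763*W(0*(-2), -2) = 15763*(-3 + (0*(-2))**2) = 15763*(-3 + 0**2) = 15763*(-3 + 0) = 15763*(-3) = -47289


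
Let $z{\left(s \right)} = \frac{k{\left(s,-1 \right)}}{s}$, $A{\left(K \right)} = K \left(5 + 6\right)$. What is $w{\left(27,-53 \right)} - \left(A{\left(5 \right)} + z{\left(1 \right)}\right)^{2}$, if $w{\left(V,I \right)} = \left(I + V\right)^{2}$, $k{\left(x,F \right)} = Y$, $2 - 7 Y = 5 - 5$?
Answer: $- \frac{116645}{49} \approx -2380.5$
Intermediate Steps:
$Y = \frac{2}{7}$ ($Y = \frac{2}{7} - \frac{5 - 5}{7} = \frac{2}{7} - 0 = \frac{2}{7} + 0 = \frac{2}{7} \approx 0.28571$)
$k{\left(x,F \right)} = \frac{2}{7}$
$A{\left(K \right)} = 11 K$ ($A{\left(K \right)} = K 11 = 11 K$)
$z{\left(s \right)} = \frac{2}{7 s}$
$w{\left(27,-53 \right)} - \left(A{\left(5 \right)} + z{\left(1 \right)}\right)^{2} = \left(-53 + 27\right)^{2} - \left(11 \cdot 5 + \frac{2}{7 \cdot 1}\right)^{2} = \left(-26\right)^{2} - \left(55 + \frac{2}{7} \cdot 1\right)^{2} = 676 - \left(55 + \frac{2}{7}\right)^{2} = 676 - \left(\frac{387}{7}\right)^{2} = 676 - \frac{149769}{49} = - \frac{116645}{49}$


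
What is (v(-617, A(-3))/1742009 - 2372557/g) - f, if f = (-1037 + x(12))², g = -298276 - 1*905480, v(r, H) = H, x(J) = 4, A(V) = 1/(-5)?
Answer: -11188160926621991471/10484768929020 ≈ -1.0671e+6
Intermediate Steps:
A(V) = -⅕
g = -1203756 (g = -298276 - 905480 = -1203756)
f = 1067089 (f = (-1037 + 4)² = (-1033)² = 1067089)
(v(-617, A(-3))/1742009 - 2372557/g) - f = (-⅕/1742009 - 2372557/(-1203756)) - 1*1067089 = (-⅕*1/1742009 - 2372557*(-1/1203756)) - 1067089 = (-1/8710045 + 2372557/1203756) - 1067089 = 20665077031309/10484768929020 - 1067089 = -11188160926621991471/10484768929020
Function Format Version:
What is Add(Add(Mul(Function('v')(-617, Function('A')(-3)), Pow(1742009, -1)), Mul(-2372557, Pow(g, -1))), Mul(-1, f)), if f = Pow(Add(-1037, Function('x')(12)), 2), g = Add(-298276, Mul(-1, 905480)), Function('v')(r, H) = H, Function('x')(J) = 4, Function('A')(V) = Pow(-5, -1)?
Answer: Rational(-11188160926621991471, 10484768929020) ≈ -1.0671e+6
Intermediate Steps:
Function('A')(V) = Rational(-1, 5)
g = -1203756 (g = Add(-298276, -905480) = -1203756)
f = 1067089 (f = Pow(Add(-1037, 4), 2) = Pow(-1033, 2) = 1067089)
Add(Add(Mul(Function('v')(-617, Function('A')(-3)), Pow(1742009, -1)), Mul(-2372557, Pow(g, -1))), Mul(-1, f)) = Add(Add(Mul(Rational(-1, 5), Pow(1742009, -1)), Mul(-2372557, Pow(-1203756, -1))), Mul(-1, 1067089)) = Add(Add(Mul(Rational(-1, 5), Rational(1, 1742009)), Mul(-2372557, Rational(-1, 1203756))), -1067089) = Add(Add(Rational(-1, 8710045), Rational(2372557, 1203756)), -1067089) = Add(Rational(20665077031309, 10484768929020), -1067089) = Rational(-11188160926621991471, 10484768929020)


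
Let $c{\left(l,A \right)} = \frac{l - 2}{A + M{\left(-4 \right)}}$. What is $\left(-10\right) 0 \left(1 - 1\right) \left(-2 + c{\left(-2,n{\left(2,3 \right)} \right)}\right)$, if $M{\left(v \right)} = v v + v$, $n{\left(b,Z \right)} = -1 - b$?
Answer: $0$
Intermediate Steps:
$M{\left(v \right)} = v + v^{2}$ ($M{\left(v \right)} = v^{2} + v = v + v^{2}$)
$c{\left(l,A \right)} = \frac{-2 + l}{12 + A}$ ($c{\left(l,A \right)} = \frac{l - 2}{A - 4 \left(1 - 4\right)} = \frac{-2 + l}{A - -12} = \frac{-2 + l}{A + 12} = \frac{-2 + l}{12 + A}$)
$\left(-10\right) 0 \left(1 - 1\right) \left(-2 + c{\left(-2,n{\left(2,3 \right)} \right)}\right) = \left(-10\right) 0 \left(1 - 1\right) \left(-2 + \frac{-2 - 2}{12 - 3}\right) = 0 \cdot 0 \left(-2 + \frac{1}{12 - 3} \left(-4\right)\right) = 0 \cdot 0 \left(-2 + \frac{1}{9} \left(-4\right)\right) = 0 \cdot 0 \left(-2 - \frac{4}{9}\right) = 0 \cdot 0 \left(- \frac{22}{9}\right) = 0 \cdot 0 = 0$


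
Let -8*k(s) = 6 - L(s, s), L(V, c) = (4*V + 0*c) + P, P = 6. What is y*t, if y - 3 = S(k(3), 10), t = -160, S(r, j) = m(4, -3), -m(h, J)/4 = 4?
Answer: 2080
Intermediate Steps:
L(V, c) = 6 + 4*V (L(V, c) = (4*V + 0*c) + 6 = (4*V + 0) + 6 = 4*V + 6 = 6 + 4*V)
m(h, J) = -16 (m(h, J) = -4*4 = -16)
k(s) = s/2 (k(s) = -(6 - (6 + 4*s))/8 = -(6 + (-6 - 4*s))/8 = -(-1)*s/2 = s/2)
S(r, j) = -16
y = -13 (y = 3 - 16 = -13)
y*t = -13*(-160) = 2080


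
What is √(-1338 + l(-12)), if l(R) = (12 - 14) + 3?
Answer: I*√1337 ≈ 36.565*I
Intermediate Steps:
l(R) = 1 (l(R) = -2 + 3 = 1)
√(-1338 + l(-12)) = √(-1338 + 1) = √(-1337) = I*√1337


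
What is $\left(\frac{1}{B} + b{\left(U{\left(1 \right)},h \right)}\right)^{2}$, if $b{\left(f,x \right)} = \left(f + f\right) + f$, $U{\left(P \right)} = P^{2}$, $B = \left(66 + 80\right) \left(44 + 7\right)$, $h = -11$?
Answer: $\frac{499030921}{55442916} \approx 9.0008$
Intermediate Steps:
$B = 7446$ ($B = 146 \cdot 51 = 7446$)
$b{\left(f,x \right)} = 3 f$ ($b{\left(f,x \right)} = 2 f + f = 3 f$)
$\left(\frac{1}{B} + b{\left(U{\left(1 \right)},h \right)}\right)^{2} = \left(\frac{1}{7446} + 3 \cdot 1^{2}\right)^{2} = \left(\frac{1}{7446} + 3 \cdot 1\right)^{2} = \left(\frac{1}{7446} + 3\right)^{2} = \left(\frac{22339}{7446}\right)^{2} = \frac{499030921}{55442916}$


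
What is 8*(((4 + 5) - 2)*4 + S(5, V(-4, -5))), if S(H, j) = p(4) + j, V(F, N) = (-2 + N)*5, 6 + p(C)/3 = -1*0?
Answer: -200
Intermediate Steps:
p(C) = -18 (p(C) = -18 + 3*(-1*0) = -18 + 3*0 = -18 + 0 = -18)
V(F, N) = -10 + 5*N
S(H, j) = -18 + j
8*(((4 + 5) - 2)*4 + S(5, V(-4, -5))) = 8*(((4 + 5) - 2)*4 + (-18 + (-10 + 5*(-5)))) = 8*((9 - 2)*4 + (-18 + (-10 - 25))) = 8*(7*4 + (-18 - 35)) = 8*(28 - 53) = 8*(-25) = -200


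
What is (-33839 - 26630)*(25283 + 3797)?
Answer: -1758438520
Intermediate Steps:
(-33839 - 26630)*(25283 + 3797) = -60469*29080 = -1758438520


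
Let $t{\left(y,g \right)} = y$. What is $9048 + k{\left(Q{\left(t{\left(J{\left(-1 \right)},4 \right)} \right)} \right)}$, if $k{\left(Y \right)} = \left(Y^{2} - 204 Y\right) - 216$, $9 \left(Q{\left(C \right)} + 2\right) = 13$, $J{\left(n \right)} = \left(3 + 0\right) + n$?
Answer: $\frac{724597}{81} \approx 8945.6$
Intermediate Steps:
$J{\left(n \right)} = 3 + n$
$Q{\left(C \right)} = - \frac{5}{9}$ ($Q{\left(C \right)} = -2 + \frac{1}{9} \cdot 13 = -2 + \frac{13}{9} = - \frac{5}{9}$)
$k{\left(Y \right)} = -216 + Y^{2} - 204 Y$
$9048 + k{\left(Q{\left(t{\left(J{\left(-1 \right)},4 \right)} \right)} \right)} = 9048 - \left(\frac{308}{3} - \frac{25}{81}\right) = 9048 + \left(-216 + \frac{25}{81} + \frac{340}{3}\right) = 9048 - \frac{8291}{81} = \frac{724597}{81}$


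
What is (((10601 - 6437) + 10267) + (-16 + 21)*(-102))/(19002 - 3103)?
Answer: 13921/15899 ≈ 0.87559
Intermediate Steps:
(((10601 - 6437) + 10267) + (-16 + 21)*(-102))/(19002 - 3103) = ((4164 + 10267) + 5*(-102))/15899 = (14431 - 510)*(1/15899) = 13921*(1/15899) = 13921/15899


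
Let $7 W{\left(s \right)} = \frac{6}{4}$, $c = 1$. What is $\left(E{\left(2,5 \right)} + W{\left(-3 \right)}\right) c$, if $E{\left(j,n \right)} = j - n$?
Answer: $- \frac{39}{14} \approx -2.7857$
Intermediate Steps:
$W{\left(s \right)} = \frac{3}{14}$ ($W{\left(s \right)} = \frac{6 \cdot \frac{1}{4}}{7} = \frac{1}{7} \cdot \frac{3}{2} = \frac{3}{14}$)
$\left(E{\left(2,5 \right)} + W{\left(-3 \right)}\right) c = \left(\left(2 - 5\right) + \frac{3}{14}\right) 1 = \left(-3 + \frac{3}{14}\right) 1 = \left(- \frac{39}{14}\right) 1 = - \frac{39}{14}$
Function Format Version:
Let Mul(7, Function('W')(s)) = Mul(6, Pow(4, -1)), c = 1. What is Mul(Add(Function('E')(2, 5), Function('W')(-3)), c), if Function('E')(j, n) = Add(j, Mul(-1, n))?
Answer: Rational(-39, 14) ≈ -2.7857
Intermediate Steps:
Function('W')(s) = Rational(3, 14) (Function('W')(s) = Mul(Rational(1, 7), Mul(6, Pow(4, -1))) = Mul(Rational(1, 7), Mul(6, Rational(1, 4))) = Mul(Rational(1, 7), Rational(3, 2)) = Rational(3, 14))
Mul(Add(Function('E')(2, 5), Function('W')(-3)), c) = Mul(Add(Add(2, Mul(-1, 5)), Rational(3, 14)), 1) = Mul(Add(Add(2, -5), Rational(3, 14)), 1) = Mul(Add(-3, Rational(3, 14)), 1) = Mul(Rational(-39, 14), 1) = Rational(-39, 14)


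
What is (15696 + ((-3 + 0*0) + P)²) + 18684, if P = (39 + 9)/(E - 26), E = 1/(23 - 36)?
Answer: 439297429/12769 ≈ 34403.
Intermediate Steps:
E = -1/13 (E = 1/(-13) = -1/13 ≈ -0.076923)
P = -208/113 (P = (39 + 9)/(-1/13 - 26) = 48/(-339/13) = 48*(-13/339) = -208/113 ≈ -1.8407)
(15696 + ((-3 + 0*0) + P)²) + 18684 = (15696 + ((-3 + 0*0) - 208/113)²) + 18684 = (15696 + ((-3 + 0) - 208/113)²) + 18684 = (15696 + (-3 - 208/113)²) + 18684 = (15696 + (-547/113)²) + 18684 = (15696 + 299209/12769) + 18684 = 200721433/12769 + 18684 = 439297429/12769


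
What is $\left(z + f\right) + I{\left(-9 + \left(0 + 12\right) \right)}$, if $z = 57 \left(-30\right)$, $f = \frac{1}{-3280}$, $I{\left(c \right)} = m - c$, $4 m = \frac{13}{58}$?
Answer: $- \frac{162935259}{95120} \approx -1712.9$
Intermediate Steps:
$m = \frac{13}{232}$ ($m = \frac{13 \cdot \frac{1}{58}}{4} = \frac{1}{4} \cdot \frac{13}{58} = \frac{13}{232} \approx 0.056035$)
$I{\left(c \right)} = \frac{13}{232} - c$
$f = - \frac{1}{3280} \approx -0.00030488$
$z = -1710$
$\left(z + f\right) + I{\left(-9 + \left(0 + 12\right) \right)} = \left(-1710 - \frac{1}{3280}\right) + \left(\frac{13}{232} - \left(-9 + \left(0 + 12\right)\right)\right) = - \frac{5608801}{3280} + \left(\frac{13}{232} - \left(-9 + 12\right)\right) = - \frac{5608801}{3280} + \left(\frac{13}{232} - 3\right) = - \frac{5608801}{3280} - \frac{683}{232} = - \frac{162935259}{95120}$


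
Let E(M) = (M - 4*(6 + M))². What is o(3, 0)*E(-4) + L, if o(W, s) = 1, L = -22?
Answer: 122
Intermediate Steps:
E(M) = (-24 - 3*M)² (E(M) = (M + (-24 - 4*M))² = (-24 - 3*M)²)
o(3, 0)*E(-4) + L = 1*(9*(8 - 4)²) - 22 = 1*(9*4²) - 22 = 1*(9*16) - 22 = 1*144 - 22 = 144 - 22 = 122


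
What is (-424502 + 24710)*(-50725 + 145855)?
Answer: -38032212960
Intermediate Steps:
(-424502 + 24710)*(-50725 + 145855) = -399792*95130 = -38032212960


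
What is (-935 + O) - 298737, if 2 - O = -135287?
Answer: -164383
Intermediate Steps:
O = 135289 (O = 2 - 1*(-135287) = 2 + 135287 = 135289)
(-935 + O) - 298737 = (-935 + 135289) - 298737 = 134354 - 298737 = -164383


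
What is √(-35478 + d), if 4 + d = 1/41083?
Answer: 3*I*√6654108542935/41083 ≈ 188.37*I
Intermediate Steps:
d = -164331/41083 (d = -4 + 1/41083 = -164331/41083 ≈ -4.0000)
√(-35478 + d) = √(-35478 - 164331/41083) = √(-1457707005/41083) = 3*I*√6654108542935/41083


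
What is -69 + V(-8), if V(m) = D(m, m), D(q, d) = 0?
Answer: -69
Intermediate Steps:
V(m) = 0
-69 + V(-8) = -69 + 0 = -69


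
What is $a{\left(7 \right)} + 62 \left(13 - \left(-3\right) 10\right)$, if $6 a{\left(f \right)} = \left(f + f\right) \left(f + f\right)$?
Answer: $\frac{8096}{3} \approx 2698.7$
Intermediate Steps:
$a{\left(f \right)} = \frac{2 f^{2}}{3}$ ($a{\left(f \right)} = \frac{\left(f + f\right) \left(f + f\right)}{6} = \frac{2 f 2 f}{6} = \frac{4 f^{2}}{6} = \frac{2 f^{2}}{3}$)
$a{\left(7 \right)} + 62 \left(13 - \left(-3\right) 10\right) = \frac{2 \cdot 7^{2}}{3} + 62 \left(13 - \left(-3\right) 10\right) = \frac{2}{3} \cdot 49 + 62 \left(13 - -30\right) = \frac{98}{3} + 62 \left(13 + 30\right) = \frac{98}{3} + 62 \cdot 43 = \frac{98}{3} + 2666 = \frac{8096}{3}$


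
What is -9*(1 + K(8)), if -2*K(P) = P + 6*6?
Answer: 189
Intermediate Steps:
K(P) = -18 - P/2 (K(P) = -(P + 6*6)/2 = -(P + 36)/2 = -(36 + P)/2 = -18 - P/2)
-9*(1 + K(8)) = -9*(1 + (-18 - ½*8)) = -9*(1 + (-18 - 4)) = -9*(1 - 22) = -9*(-21) = 189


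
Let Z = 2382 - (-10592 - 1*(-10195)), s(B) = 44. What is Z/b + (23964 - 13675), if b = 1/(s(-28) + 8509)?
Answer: 23779076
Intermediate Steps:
Z = 2779 (Z = 2382 - (-10592 + 10195) = 2382 - 1*(-397) = 2382 + 397 = 2779)
b = 1/8553 (b = 1/(44 + 8509) = 1/8553 ≈ 0.00011692)
Z/b + (23964 - 13675) = 2779/(1/8553) + (23964 - 13675) = 2779*8553 + 10289 = 23768787 + 10289 = 23779076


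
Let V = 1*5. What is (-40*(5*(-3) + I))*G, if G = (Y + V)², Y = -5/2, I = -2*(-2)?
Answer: 2750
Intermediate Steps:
I = 4
Y = -5/2 (Y = -5*½ = -5/2 ≈ -2.5000)
V = 5
G = 25/4 (G = (-5/2 + 5)² = (5/2)² = 25/4 ≈ 6.2500)
(-40*(5*(-3) + I))*G = -40*(5*(-3) + 4)*(25/4) = -40*(-15 + 4)*(25/4) = -40*(-11)*(25/4) = 440*(25/4) = 2750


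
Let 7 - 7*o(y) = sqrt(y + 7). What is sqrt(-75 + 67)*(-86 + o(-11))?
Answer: sqrt(2)*(4/7 - 170*I) ≈ 0.80812 - 240.42*I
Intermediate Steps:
o(y) = 1 - sqrt(7 + y)/7 (o(y) = 1 - sqrt(y + 7)/7 = 1 - sqrt(7 + y)/7)
sqrt(-75 + 67)*(-86 + o(-11)) = sqrt(-75 + 67)*(-86 + (1 - sqrt(7 - 11)/7)) = sqrt(-8)*(-86 + (1 - 2*I/7)) = (2*I*sqrt(2))*(-86 + (1 - 2*I/7)) = (2*I*sqrt(2))*(-85 - 2*I/7) = 2*I*sqrt(2)*(-85 - 2*I/7)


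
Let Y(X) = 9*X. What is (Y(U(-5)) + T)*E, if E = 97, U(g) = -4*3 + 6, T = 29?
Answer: -2425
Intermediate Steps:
U(g) = -6 (U(g) = -12 + 6 = -6)
(Y(U(-5)) + T)*E = (9*(-6) + 29)*97 = (-54 + 29)*97 = -25*97 = -2425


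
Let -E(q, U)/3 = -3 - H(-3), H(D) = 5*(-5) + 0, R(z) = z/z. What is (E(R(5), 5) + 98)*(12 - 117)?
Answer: -3360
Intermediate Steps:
R(z) = 1
H(D) = -25 (H(D) = -25 + 0 = -25)
E(q, U) = -66 (E(q, U) = -3*(-3 - 1*(-25)) = -3*(-3 + 25) = -3*22 = -66)
(E(R(5), 5) + 98)*(12 - 117) = (-66 + 98)*(12 - 117) = 32*(-105) = -3360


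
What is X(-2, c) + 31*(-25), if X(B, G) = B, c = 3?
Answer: -777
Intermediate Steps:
X(-2, c) + 31*(-25) = -2 + 31*(-25) = -2 - 775 = -777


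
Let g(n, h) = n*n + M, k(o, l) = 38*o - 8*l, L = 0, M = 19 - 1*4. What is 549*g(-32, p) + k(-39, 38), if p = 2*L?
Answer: 568625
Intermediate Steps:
M = 15 (M = 19 - 4 = 15)
k(o, l) = -8*l + 38*o
p = 0 (p = 2*0 = 0)
g(n, h) = 15 + n**2 (g(n, h) = n*n + 15 = n**2 + 15 = 15 + n**2)
549*g(-32, p) + k(-39, 38) = 549*(15 + (-32)**2) + (-8*38 + 38*(-39)) = 549*(15 + 1024) + (-304 - 1482) = 549*1039 - 1786 = 570411 - 1786 = 568625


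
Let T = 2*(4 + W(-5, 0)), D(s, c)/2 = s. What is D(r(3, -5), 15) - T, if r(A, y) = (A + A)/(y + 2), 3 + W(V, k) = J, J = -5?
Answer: 4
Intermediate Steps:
W(V, k) = -8 (W(V, k) = -3 - 5 = -8)
r(A, y) = 2*A/(2 + y) (r(A, y) = (2*A)/(2 + y) = 2*A/(2 + y))
D(s, c) = 2*s
T = -8 (T = 2*(4 - 8) = 2*(-4) = -8)
D(r(3, -5), 15) - T = 2*(2*3/(2 - 5)) - 1*(-8) = 2*(2*3/(-3)) + 8 = 2*(2*3*(-⅓)) + 8 = 2*(-2) + 8 = -4 + 8 = 4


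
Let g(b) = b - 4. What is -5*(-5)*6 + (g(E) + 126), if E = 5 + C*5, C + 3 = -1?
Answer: 257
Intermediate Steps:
C = -4 (C = -3 - 1 = -4)
E = -15 (E = 5 - 4*5 = 5 - 20 = -15)
g(b) = -4 + b
-5*(-5)*6 + (g(E) + 126) = -5*(-5)*6 + ((-4 - 15) + 126) = 25*6 + (-19 + 126) = 150 + 107 = 257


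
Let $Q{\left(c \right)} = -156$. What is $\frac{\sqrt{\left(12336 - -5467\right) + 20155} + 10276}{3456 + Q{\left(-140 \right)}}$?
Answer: $\frac{2569}{825} + \frac{\sqrt{37958}}{3300} \approx 3.173$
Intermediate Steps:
$\frac{\sqrt{\left(12336 - -5467\right) + 20155} + 10276}{3456 + Q{\left(-140 \right)}} = \frac{\sqrt{\left(12336 - -5467\right) + 20155} + 10276}{3456 - 156} = \frac{\sqrt{\left(12336 + 5467\right) + 20155} + 10276}{3300} = \left(\sqrt{17803 + 20155} + 10276\right) \frac{1}{3300} = \left(\sqrt{37958} + 10276\right) \frac{1}{3300} = \left(10276 + \sqrt{37958}\right) \frac{1}{3300} = \frac{2569}{825} + \frac{\sqrt{37958}}{3300}$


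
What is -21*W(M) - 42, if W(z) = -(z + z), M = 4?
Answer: 126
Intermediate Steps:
W(z) = -2*z
-21*W(M) - 42 = -(-42)*4 - 42 = -21*(-8) - 42 = 168 - 42 = 126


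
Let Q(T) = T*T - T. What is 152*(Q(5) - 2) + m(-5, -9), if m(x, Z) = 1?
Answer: 2737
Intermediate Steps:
Q(T) = T**2 - T
152*(Q(5) - 2) + m(-5, -9) = 152*(5*(-1 + 5) - 2) + 1 = 152*(5*4 - 2) + 1 = 152*(20 - 2) + 1 = 152*18 + 1 = 2736 + 1 = 2737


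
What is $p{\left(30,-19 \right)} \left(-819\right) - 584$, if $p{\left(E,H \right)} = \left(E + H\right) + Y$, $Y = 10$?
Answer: $-17783$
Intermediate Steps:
$p{\left(E,H \right)} = 10 + E + H$ ($p{\left(E,H \right)} = \left(E + H\right) + 10 = 10 + E + H$)
$p{\left(30,-19 \right)} \left(-819\right) - 584 = \left(10 + 30 - 19\right) \left(-819\right) - 584 = 21 \left(-819\right) - 584 = -17199 - 584 = -17783$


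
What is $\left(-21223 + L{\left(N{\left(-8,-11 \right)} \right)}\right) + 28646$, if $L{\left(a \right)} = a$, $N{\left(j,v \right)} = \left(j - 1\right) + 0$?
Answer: $7414$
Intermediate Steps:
$N{\left(j,v \right)} = -1 + j$ ($N{\left(j,v \right)} = \left(-1 + j\right) + 0 = -1 + j$)
$\left(-21223 + L{\left(N{\left(-8,-11 \right)} \right)}\right) + 28646 = \left(-21223 - 9\right) + 28646 = -21232 + 28646 = 7414$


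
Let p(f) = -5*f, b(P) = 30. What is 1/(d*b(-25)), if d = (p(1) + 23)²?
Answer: 1/9720 ≈ 0.00010288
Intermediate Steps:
d = 324 (d = (-5*1 + 23)² = (-5 + 23)² = 18² = 324)
1/(d*b(-25)) = 1/(324*30) = 1/9720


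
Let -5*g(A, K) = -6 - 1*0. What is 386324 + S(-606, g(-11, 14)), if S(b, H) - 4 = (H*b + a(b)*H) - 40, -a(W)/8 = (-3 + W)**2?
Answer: -15874484/5 ≈ -3.1749e+6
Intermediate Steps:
g(A, K) = 6/5 (g(A, K) = -(-6 - 1*0)/5 = -(-6 + 0)/5 = -1/5*(-6) = 6/5)
a(W) = -8*(-3 + W)**2
S(b, H) = -36 + H*b - 8*H*(-3 + b)**2 (S(b, H) = 4 + ((H*b + (-8*(-3 + b)**2)*H) - 40) = 4 + ((H*b - 8*H*(-3 + b)**2) - 40) = 4 + (-40 + H*b - 8*H*(-3 + b)**2) = -36 + H*b - 8*H*(-3 + b)**2)
386324 + S(-606, g(-11, 14)) = 386324 + (-36 + (6/5)*(-606) - 8*6/5*(-3 - 606)**2) = 386324 + (-36 - 3636/5 - 8*6/5*(-609)**2) = 386324 + (-36 - 3636/5 - 8*6/5*370881) = 386324 + (-36 - 3636/5 - 17802288/5) = 386324 - 17806104/5 = -15874484/5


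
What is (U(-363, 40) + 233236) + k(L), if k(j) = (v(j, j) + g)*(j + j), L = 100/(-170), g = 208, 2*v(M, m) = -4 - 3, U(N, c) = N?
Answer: 3954751/17 ≈ 2.3263e+5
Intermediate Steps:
v(M, m) = -7/2 (v(M, m) = (-4 - 3)/2 = (½)*(-7) = -7/2)
L = -10/17 (L = 100*(-1/170) = -10/17 ≈ -0.58823)
k(j) = 409*j (k(j) = (-7/2 + 208)*(j + j) = 409*(2*j)/2 = 409*j)
(U(-363, 40) + 233236) + k(L) = (-363 + 233236) + 409*(-10/17) = 232873 - 4090/17 = 3954751/17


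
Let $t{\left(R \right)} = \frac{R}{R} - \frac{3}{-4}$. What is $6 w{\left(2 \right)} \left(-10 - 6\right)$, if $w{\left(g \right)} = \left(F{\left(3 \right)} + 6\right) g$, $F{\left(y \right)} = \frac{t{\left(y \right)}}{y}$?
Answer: $-1264$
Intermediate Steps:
$t{\left(R \right)} = \frac{7}{4}$ ($t{\left(R \right)} = 1 - - \frac{3}{4} = 1 + \frac{3}{4} = \frac{7}{4}$)
$F{\left(y \right)} = \frac{7}{4 y}$
$w{\left(g \right)} = \frac{79 g}{12}$ ($w{\left(g \right)} = \left(\frac{7}{4 \cdot 3} + 6\right) g = \left(\frac{7}{4} \cdot \frac{1}{3} + 6\right) g = \left(\frac{7}{12} + 6\right) g = \frac{79 g}{12}$)
$6 w{\left(2 \right)} \left(-10 - 6\right) = 6 \cdot \frac{79}{12} \cdot 2 \left(-10 - 6\right) = 6 \cdot \frac{79}{6} \left(-16\right) = 79 \left(-16\right) = -1264$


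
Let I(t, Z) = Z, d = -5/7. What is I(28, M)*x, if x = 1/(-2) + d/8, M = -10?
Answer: 165/28 ≈ 5.8929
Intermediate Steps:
d = -5/7 (d = -5*1/7 = -5/7 ≈ -0.71429)
x = -33/56 (x = 1/(-2) - 5/7/8 = 1*(-1/2) - 5/7*1/8 = -1/2 - 5/56 = -33/56 ≈ -0.58929)
I(28, M)*x = -10*(-33/56) = 165/28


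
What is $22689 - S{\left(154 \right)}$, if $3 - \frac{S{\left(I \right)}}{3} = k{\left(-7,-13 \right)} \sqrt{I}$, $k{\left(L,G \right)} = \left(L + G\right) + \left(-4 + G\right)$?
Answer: $22680 - 111 \sqrt{154} \approx 21303.0$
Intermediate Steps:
$k{\left(L,G \right)} = -4 + L + 2 G$ ($k{\left(L,G \right)} = \left(G + L\right) + \left(-4 + G\right) = -4 + L + 2 G$)
$S{\left(I \right)} = 9 + 111 \sqrt{I}$ ($S{\left(I \right)} = 9 - 3 \left(-4 - 7 + 2 \left(-13\right)\right) \sqrt{I} = 9 - 3 \left(-4 - 7 - 26\right) \sqrt{I} = 9 - 3 \left(- 37 \sqrt{I}\right) = 9 + 111 \sqrt{I}$)
$22689 - S{\left(154 \right)} = 22689 - \left(9 + 111 \sqrt{154}\right) = 22680 - 111 \sqrt{154}$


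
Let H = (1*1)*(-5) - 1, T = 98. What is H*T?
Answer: -588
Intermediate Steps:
H = -6 (H = 1*(-5) - 1 = -5 - 1 = -6)
H*T = -6*98 = -588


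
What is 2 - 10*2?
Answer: -18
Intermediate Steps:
2 - 10*2 = 2 - 20 = -18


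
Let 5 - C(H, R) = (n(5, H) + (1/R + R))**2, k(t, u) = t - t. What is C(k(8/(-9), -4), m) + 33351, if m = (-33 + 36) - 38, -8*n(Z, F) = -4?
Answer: 157602511/4900 ≈ 32164.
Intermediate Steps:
n(Z, F) = 1/2 (n(Z, F) = -1/8*(-4) = 1/2)
k(t, u) = 0
m = -35 (m = 3 - 38 = -35)
C(H, R) = 5 - (1/2 + R + 1/R)**2 (C(H, R) = 5 - (1/2 + (1/R + R))**2 = 5 - (1/2 + (R + 1/R))**2 = 5 - (1/2 + R + 1/R)**2)
C(k(8/(-9), -4), m) + 33351 = (5 - 1/4*(2 - 35 + 2*(-35)**2)**2/(-35)**2) + 33351 = (5 - 1/4*1/1225*(2 - 35 + 2*1225)**2) + 33351 = (5 - 1/4*1/1225*(2 - 35 + 2450)**2) + 33351 = (5 - 1/4*1/1225*2417**2) + 33351 = (5 - 1/4*1/1225*5841889) + 33351 = (5 - 5841889/4900) + 33351 = -5817389/4900 + 33351 = 157602511/4900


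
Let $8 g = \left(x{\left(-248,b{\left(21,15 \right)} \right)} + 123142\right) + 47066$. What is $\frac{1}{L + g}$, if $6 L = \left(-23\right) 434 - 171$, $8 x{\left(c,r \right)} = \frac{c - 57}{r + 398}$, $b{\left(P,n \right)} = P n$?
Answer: $\frac{136896}{2680947533} \approx 5.1063 \cdot 10^{-5}$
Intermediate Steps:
$x{\left(c,r \right)} = \frac{-57 + c}{8 \left(398 + r\right)}$ ($x{\left(c,r \right)} = \frac{\left(c - 57\right) \frac{1}{r + 398}}{8} = \frac{\left(-57 + c\right) \frac{1}{398 + r}}{8} = \frac{\frac{1}{398 + r} \left(-57 + c\right)}{8} = \frac{-57 + c}{8 \left(398 + r\right)}$)
$L = - \frac{10153}{6}$ ($L = \frac{\left(-23\right) 434 - 171}{6} = \frac{-9982 - 171}{6} = \frac{1}{6} \left(-10153\right) = - \frac{10153}{6} \approx -1692.2$)
$g = \frac{970866127}{45632}$ ($g = \frac{\left(\frac{-57 - 248}{8 \left(398 + 21 \cdot 15\right)} + 123142\right) + 47066}{8} = \frac{\left(\frac{1}{8} \frac{1}{398 + 315} \left(-305\right) + 123142\right) + 47066}{8} = \frac{\left(\frac{1}{8} \cdot \frac{1}{713} \left(-305\right) + 123142\right) + 47066}{8} = \frac{\left(- \frac{305}{5704} + 123142\right) + 47066}{8} = \frac{\frac{702401663}{5704} + 47066}{8} = \frac{1}{8} \cdot \frac{970866127}{5704} = \frac{970866127}{45632} \approx 21276.0$)
$\frac{1}{L + g} = \frac{1}{- \frac{10153}{6} + \frac{970866127}{45632}} = \frac{1}{\frac{2680947533}{136896}} = \frac{136896}{2680947533}$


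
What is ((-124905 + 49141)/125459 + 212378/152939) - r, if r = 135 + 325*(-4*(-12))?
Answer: -301901419444629/19187574001 ≈ -15734.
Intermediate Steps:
r = 15735 (r = 135 + 325*48 = 135 + 15600 = 15735)
((-124905 + 49141)/125459 + 212378/152939) - r = ((-124905 + 49141)/125459 + 212378/152939) - 1*15735 = (-75764*1/125459 + 212378*(1/152939)) - 15735 = (-75764/125459 + 212378/152939) - 15735 = 15057461106/19187574001 - 15735 = -301901419444629/19187574001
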